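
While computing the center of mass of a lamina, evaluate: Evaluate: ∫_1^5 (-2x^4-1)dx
Step 1: Find antiderivative F(x) = (-2/5)x^5 - x
Step 2: F(5) - F(1) = -1255 - (-7/5) = -6268/5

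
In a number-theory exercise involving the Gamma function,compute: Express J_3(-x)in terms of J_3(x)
For integer n: J_n(-x) = (-1)^n J_n(x)
With n = 3: J_3(-x) = (-1)^3 J_3(x) = -J_3(x)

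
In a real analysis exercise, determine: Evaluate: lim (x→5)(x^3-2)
Polynomial is continuous, so substitute x=5:
1·5^3-2=123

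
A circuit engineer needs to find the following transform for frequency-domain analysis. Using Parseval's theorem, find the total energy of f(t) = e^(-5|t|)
Parseval's theorem: E=integral |f(t)|^2 dt=(1/2pi) integral |F(omega)|^2 domega
E=integral_{-inf}^{inf} e^(-10|t|) dt=2*integral_0^inf e^(-10t) dt=2/(2*5)=1/5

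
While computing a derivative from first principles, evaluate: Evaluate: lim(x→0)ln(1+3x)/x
L'Hôpital (0/0): lim 3/(1 + 3x) / 1=3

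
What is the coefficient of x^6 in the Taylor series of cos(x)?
cos(x) = Σ (-1)^k x^(2k)/(2k)!
For x^6: (-1)^3/6! = -1/720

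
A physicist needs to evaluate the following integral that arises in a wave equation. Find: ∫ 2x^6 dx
Using power rule: ∫ 2x^6 dx=2/7 x^7 + C=(2/7)x^7 + C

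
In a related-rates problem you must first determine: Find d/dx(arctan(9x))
d/dx[arctan(u)] = u'/(1+u²), u = 9x, u' = 9

Answer: 9/(1+81x²)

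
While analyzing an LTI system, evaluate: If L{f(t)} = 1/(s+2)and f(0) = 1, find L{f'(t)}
L{f'(t)} = s·F(s) - f(0) = s/(s + 2) - 1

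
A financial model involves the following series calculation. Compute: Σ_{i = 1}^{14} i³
Using formula: Σ i^3=[n(n+1)/2]²=[14·15/2]²=11025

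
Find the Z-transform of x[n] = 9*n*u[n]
Z{n * u[n]} = z/(z-1)^2
By linearity: Z{9 * n * u[n]} = 9z/(z-1)^2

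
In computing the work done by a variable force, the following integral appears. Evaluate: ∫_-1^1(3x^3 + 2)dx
Step 1: Find antiderivative F(x)=(3/4)x^4 + 2x
Step 2: F(1) - F(-1)=11/4 - (-5/4)=4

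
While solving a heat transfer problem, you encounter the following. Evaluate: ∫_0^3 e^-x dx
Antiderivative: -e^-x
Evaluate: -(e^-3 - 1)

Answer: (e^-3 - 1)/(-1)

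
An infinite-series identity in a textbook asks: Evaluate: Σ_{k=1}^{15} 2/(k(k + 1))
Partial fractions: 2/(k(k+1)) = 2/k - 2/(k+1)
Telescoping sum: 2(1-1/16) = 2·15/16

Answer: 15/8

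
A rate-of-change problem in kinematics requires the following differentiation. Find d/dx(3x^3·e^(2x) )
Product rule: (fg)' = f'g+fg'
f = 3x^3, f' = 9x^2
g = e^(2x), g' = 2·e^(2x)

Answer: 9x^2·e^(2x)+6x^3·e^(2x)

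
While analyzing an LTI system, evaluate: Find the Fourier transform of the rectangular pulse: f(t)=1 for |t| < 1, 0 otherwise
F(omega)=integral from -1 to 1 of e^(-j*omega*t) dt
=2*sin(1*omega)/omega=2*sinc(1*omega/pi)

Answer: 2*sin(1*omega)/omega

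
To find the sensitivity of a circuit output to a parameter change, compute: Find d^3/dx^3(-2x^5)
Apply power rule 3 times:
d^1: -10x^4
d^2: -40x^3
d^3: -120x^2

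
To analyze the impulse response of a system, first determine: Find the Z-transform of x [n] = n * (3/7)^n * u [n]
Using the property Z{n * a^n * u[n]} = az/(z-a)^2
With a = 3/7: X(z) = (3/7)z/(z - 3/7)^2, |z| > 3/7

Answer: (3/7)z/(z - 3/7)^2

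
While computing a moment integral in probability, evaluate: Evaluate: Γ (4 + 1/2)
Γ(n + 1/2)=(2n)!√π/(4^n·n!)
=40320√π/(256·24)=(105/16)·√π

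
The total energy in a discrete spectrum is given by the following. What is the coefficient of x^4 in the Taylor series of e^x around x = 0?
Taylor series of e^x=Σ x^n/n!
Coefficient of x^4=1/4!=1/24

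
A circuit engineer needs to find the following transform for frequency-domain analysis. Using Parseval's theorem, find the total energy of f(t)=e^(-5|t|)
Parseval's theorem: E=integral |f(t)|^2 dt=(1/2pi) integral |F(omega)|^2 domega
E=integral_{-inf}^{inf} e^(-10|t|) dt=2 * integral_0^inf e^(-10t) dt=2/(2 * 5)=1/5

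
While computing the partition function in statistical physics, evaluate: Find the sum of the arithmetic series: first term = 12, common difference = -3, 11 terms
Last term: a_n=12+(11-1)·-3=-18
Sum=n(a_1+a_n)/2=11(12+(-18))/2=-33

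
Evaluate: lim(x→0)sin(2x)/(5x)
L'Hôpital (0/0): lim 2cos(2x)/5 = 2/5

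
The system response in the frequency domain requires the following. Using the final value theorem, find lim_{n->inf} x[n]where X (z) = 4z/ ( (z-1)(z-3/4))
Final value theorem: lim x[n] = lim_{z->1} (z-1)*X(z)
(z-1)*X(z) = 4z/(z-3/4)
As z->1: 4/(1 - 3/4) = 4/(1/4) = 16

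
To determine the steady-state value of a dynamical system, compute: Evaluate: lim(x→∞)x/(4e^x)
Apply L'Hôpital 1 times (∞/∞ each time):
Eventually get 1!/(4e^x) → 0

Answer: 0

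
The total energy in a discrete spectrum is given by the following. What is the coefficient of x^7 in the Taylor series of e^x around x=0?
Taylor series of e^x=Σ x^n/n!
Coefficient of x^7=1/7!=1/5040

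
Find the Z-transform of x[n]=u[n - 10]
Using the time-shift property: Z{u[n-10]} = z^(-10)*z/(z-1)
= z^(-9)/(z-1)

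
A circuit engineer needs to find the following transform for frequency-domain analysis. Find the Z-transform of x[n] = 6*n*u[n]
Z{n * u[n]}=z/(z-1)^2
By linearity: Z{6 * n * u[n]}=6z/(z-1)^2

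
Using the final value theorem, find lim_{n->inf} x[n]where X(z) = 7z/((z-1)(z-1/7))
Final value theorem: lim x[n] = lim_{z->1} (z-1)*X(z)
(z-1)*X(z) = 7z/(z-1/7)
As z->1: 7/(1-1/7) = 7/(6/7) = 49/6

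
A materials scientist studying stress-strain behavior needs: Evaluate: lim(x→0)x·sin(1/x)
Squeeze theorem: -|x| ≤ x·sin(1/x) ≤ |x|
Since x → 0 as x → 0, by squeeze theorem the limit is 0

Answer: 0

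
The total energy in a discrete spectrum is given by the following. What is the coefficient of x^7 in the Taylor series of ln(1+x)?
ln(1+x)=Σ (-1)^(n+1) x^n/n
Coefficient of x^7=(-1)^8/7=1/7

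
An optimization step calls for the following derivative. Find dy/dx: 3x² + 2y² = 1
Differentiate: 6x+4y·(dy/dx)=0
dy/dx=-6x/(4y)=-(3/2)·(x/y)

Answer: dy/dx=-(3/2)·(x/y)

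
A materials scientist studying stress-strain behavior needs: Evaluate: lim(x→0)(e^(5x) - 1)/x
L'Hôpital (0/0): lim 5e^(5x)/1=5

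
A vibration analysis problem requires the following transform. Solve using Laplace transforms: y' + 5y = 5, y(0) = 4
Take L of both sides: sY(s) - 4 + 5Y(s)=5/s
Y(s)(s + 5)=5/s + 4
Y(s)=5/(s(s + 5)) + 4/(s + 5)
Partial fractions: 5/(s(s + 5))=1/s - 1/(s + 5)
So Y(s)=1/s + 3/(s + 5)
Inverse transform (L^(-1){1/s}=1, L^(-1){1/(s + 5)}=e^(-5t)):

Answer: y(t)=1 + 3·e^(-5t)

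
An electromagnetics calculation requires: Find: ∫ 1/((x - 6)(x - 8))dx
Partial fractions: 1/((x-6)(x-8)) = A/(x-6)+B/(x-8)
A = -1/2, B = 1/2
∫ [-1/2· 1/(x-6)+1/2· 1/(x-8)] dx
= (1/2)[ln|x-8| - ln|x-6|]+C

Answer: (1/2)·ln|(x-8)/(x-6)|+C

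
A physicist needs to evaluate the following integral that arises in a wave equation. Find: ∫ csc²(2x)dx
Since d/dx[-cot(2x)] = 2csc²(2x), integral = -cot(2x)/2+C

Answer: (-1/2)cot(2x)+C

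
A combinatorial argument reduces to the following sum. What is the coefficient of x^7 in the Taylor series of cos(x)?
cos(x) has only even powers. Coefficient of x^7 = 0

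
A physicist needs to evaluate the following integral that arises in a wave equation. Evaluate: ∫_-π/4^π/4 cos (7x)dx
Antiderivative: sin(7x)/7
Evaluate at bounds: [sin(7·π/4)/7] - [sin(7·-π/4)/7]
= ((-√2/2) - (√2/2))/7 = -√2/7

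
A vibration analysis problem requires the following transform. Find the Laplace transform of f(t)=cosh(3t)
L{cosh(at)}=s/(s²-a²)
L{cosh(3t)}=s/(s²-9)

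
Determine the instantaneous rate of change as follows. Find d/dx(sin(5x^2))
Chain rule: d/dx[sin(u)]=cos(u)·u' where u=5x^2
u'=10x

Answer: 10x·cos(5x^2)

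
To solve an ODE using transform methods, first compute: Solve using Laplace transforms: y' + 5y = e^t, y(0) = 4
Take L: sY - 4 + 5Y=1/(s-1)
Y(s + 5)=1/(s-1) + 4
Y=1/((s-1)(s + 5)) + 4/(s + 5)
Partial fractions: 1/((s-1)(s + 5))=(1/6)/(s-1) - (1/6)/(s + 5)
So Y=(1/6)/(s-1) + (23/6)/(s + 5)
Inverse Laplace transform (L^(-1){1/(s-1)}=e^t, L^(-1){1/(s + 5)}=e^(-5t)):

Answer: y(t)=(1/6)·e^t + (23/6)·e^(-5t)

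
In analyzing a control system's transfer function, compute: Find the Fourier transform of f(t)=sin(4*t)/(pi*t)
sin(W*t)/(pi*t) = (W/pi)*sinc(W*t/pi) is the impulse response of the ideal low-pass filter with cutoff W (here W = 4).
Its Fourier transform is a rectangular function:
F(omega) = 1 for |omega| < 4, 0 otherwise

Answer: rect(omega/8) [i.e., 1 for |omega| < 4, 0 otherwise]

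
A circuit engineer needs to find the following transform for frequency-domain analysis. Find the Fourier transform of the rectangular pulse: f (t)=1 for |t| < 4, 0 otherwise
F(omega)=integral from -4 to 4 of e^(-j*omega*t) dt
=2*sin(4*omega)/omega=8*sinc(4*omega/pi)

Answer: 2*sin(4*omega)/omega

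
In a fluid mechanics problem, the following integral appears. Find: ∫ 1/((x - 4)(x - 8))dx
Partial fractions: 1/((x-4)(x-8))=A/(x-4) + B/(x-8)
A=-1/4, B=1/4
∫ [-1/4· 1/(x-4) + 1/4· 1/(x-8)] dx
=(1/4)[ln|x-8| - ln|x-4|] + C

Answer: (1/4)·ln|(x-8)/(x-4)| + C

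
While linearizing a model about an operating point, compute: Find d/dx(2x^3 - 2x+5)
Power rule: d/dx(ax^n)=n·a·x^(n-1)
Term by term: 6·x^2-2

Answer: 6x^2-2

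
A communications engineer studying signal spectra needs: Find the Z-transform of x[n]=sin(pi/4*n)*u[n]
Z{sin(w0*n)*u[n]} = z*sin(w0)/(z^2 - 2z*cos(w0) + 1)
With w0 = pi/4: X(z) = z*sin(pi/4)/(z^2 - 2z*cos(pi/4) + 1)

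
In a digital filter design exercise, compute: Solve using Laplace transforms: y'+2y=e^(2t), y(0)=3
Take L: sY - 3 + 2Y=1/(s-2)
Y(s + 2)=1/(s-2) + 3
Y=1/((s-2)(s + 2)) + 3/(s + 2)
Partial fractions: 1/((s-2)(s + 2))=(1/4)/(s-2) - (1/4)/(s + 2)
So Y=(1/4)/(s-2) + (11/4)/(s + 2)
Inverse Laplace transform (L^(-1){1/(s-2)}=e^(2t), L^(-1){1/(s + 2)}=e^(-2t)):

Answer: y(t)=(1/4)·e^(2t) + (11/4)·e^(-2t)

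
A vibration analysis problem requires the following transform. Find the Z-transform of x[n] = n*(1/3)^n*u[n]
Using the property Z{n * a^n * u[n]} = az/(z-a)^2
With a = 1/3: X(z) = (1/3)z/(z - 1/3)^2, |z| > 1/3

Answer: (1/3)z/(z - 1/3)^2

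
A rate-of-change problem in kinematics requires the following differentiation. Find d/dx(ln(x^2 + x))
Chain rule: d/dx[ln(u)]=u'/u where u=x^2 + x
u'=2x + 1

Answer: (2x + 1)/(x^2 + x)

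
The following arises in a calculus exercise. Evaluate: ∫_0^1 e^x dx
Antiderivative: e^x
Evaluate: (e^1-1)

Answer: e^1-1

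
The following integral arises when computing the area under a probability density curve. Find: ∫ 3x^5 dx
Using power rule: ∫ 3x^5 dx=3/6 x^6+C=(1/2)x^6+C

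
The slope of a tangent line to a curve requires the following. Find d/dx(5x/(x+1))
Quotient rule: (f/g)' = (f'g - fg')/g²
f = 5x, f' = 5
g = x + 1, g' = 1

Answer: (5·(x + 1) - 5x)/(x + 1)²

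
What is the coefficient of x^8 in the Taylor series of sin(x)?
sin(x) has only odd powers. Coefficient of x^8 = 0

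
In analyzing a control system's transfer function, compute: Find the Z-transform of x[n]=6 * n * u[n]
Z{n*u[n]} = z/(z-1)^2
By linearity: Z{6*n*u[n]} = 6z/(z-1)^2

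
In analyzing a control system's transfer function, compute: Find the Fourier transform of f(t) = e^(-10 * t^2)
The Fourier transform of a Gaussian e^(-a*t^2) is sqrt(pi/a)*e^(-omega^2/(4a)).
With a = 10: F(omega) = sqrt(pi/10)*e^(-omega^2/40)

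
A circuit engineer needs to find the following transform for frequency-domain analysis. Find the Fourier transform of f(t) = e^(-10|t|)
Using the standard pair: F{e^(-a|t|)} = 2a/(a^2+omega^2)
With a = 10: F(omega) = 20/(100+omega^2)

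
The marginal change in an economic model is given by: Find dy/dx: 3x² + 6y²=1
Differentiate: 6x + 12y·(dy/dx) = 0
dy/dx = -6x/(12y) = -(1/2)·(x/y)

Answer: dy/dx = -(1/2)·(x/y)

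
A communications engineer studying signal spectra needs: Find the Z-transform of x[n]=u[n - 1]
Using the time-shift property: Z{u[n-1]} = z^(-1)*z/(z-1)
= z^(0)/(z-1)

Answer: 1/(z-1)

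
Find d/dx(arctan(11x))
d/dx[arctan(u)]=u'/(1 + u²), u=11x, u'=11

Answer: 11/(1 + 121x²)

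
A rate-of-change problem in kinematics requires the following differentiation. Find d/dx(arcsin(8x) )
d/dx[arcsin(u)] = u'/√(1-u²), u = 8x, u' = 8

Answer: 8/√(1 - 64x²)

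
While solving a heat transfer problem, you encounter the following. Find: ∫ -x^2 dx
Using power rule: ∫ -x^2 dx = -1/3 x^3+C = (-1/3)x^3+C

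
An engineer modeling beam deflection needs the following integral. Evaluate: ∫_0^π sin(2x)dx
Antiderivative: -cos(2x)/2
Evaluate at bounds: [-cos(2·π)/2] - [-cos(2·0)/2]
=(-(1) + (1))/2=0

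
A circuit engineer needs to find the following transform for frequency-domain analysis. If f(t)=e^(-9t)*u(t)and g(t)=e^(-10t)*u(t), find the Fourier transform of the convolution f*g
By the convolution theorem: F{f*g}=F(omega)*G(omega)
F(omega)=1/(9+j*omega), G(omega)=1/(10+j*omega)
F{f*g}=1/((9+j*omega)(10+j*omega))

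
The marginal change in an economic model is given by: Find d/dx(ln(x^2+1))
Chain rule: d/dx[ln(u)] = u'/u where u = x^2+1
u' = 2x

Answer: (2x)/(x^2+1)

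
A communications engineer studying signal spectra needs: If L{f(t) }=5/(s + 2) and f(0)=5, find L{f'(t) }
L{f'(t)} = s·F(s) - f(0) = 5s/(s + 2) - 5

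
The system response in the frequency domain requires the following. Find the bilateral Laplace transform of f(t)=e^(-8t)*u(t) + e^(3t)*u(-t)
For e^(-8t) * u(t): L = 1/(s+8), Re(s) > -8
For e^(3t) * u(-t): L = -1/(s-3), Re(s) < 3
Combined: F(s) = 1/(s+8)-1/(s-3), -8 < Re(s) < 3

Answer: 1/(s+8)-1/(s-3), ROC: -8 < Re(s) < 3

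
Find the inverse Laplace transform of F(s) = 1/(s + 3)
L^(-1){1/(s-a)} = c·e^(at)
Here a = -3, c = 1

Answer: e^(-3t)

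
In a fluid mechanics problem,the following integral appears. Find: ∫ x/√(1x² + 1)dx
Let u = x²+1, du = 2x dx
∫ (1/2)·u^(-1/2) du = √u+C

Answer: √(x²+1)+C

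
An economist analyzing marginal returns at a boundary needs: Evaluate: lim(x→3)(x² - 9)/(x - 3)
Factor: (x² - 9)=(x-3)(x + 3)
Cancel (x-3): lim(x→3) (x + 3)=6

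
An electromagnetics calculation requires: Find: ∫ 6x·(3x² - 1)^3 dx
Let u=3x² - 1, du=6x dx
∫ u^3 du=u^4/4 + C

Answer: (3x² - 1)^4/4 + C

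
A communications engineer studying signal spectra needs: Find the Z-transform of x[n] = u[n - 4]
Using the time-shift property: Z{u[n-4]} = z^(-4)*z/(z-1)
= z^(-3)/(z-1)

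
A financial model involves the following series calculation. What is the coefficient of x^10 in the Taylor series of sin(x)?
sin(x) has only odd powers. Coefficient of x^10=0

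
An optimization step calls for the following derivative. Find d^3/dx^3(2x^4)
Apply power rule 3 times:
d^1: 8x^3
d^2: 24x^2
d^3: 48x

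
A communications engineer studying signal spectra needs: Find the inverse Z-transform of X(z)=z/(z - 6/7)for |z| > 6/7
Standard pair: z/(z-a) <-> a^n * u[n] for causal signals
With a=6/7: x[n]=(6/7)^n * u[n]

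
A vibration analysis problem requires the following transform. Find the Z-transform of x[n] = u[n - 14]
Using the time-shift property: Z{u[n-14]}=z^(-14) * z/(z-1)
=z^(-13)/(z-1)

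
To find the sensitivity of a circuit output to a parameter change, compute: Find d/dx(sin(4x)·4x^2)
Product rule: (fg)' = f'g + fg'
f = sin(4x), f' = 4·cos(4x)
g = 4x^2, g' = 8x

Answer: 16·cos(4x)·x^2 + 8·sin(4x)·x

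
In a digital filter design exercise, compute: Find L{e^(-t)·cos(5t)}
First shifting: L{e^(at)f(t)} = F(s-a)
L{cos(5t)} = s/(s² + 25)
Shift: (s + 1)/((s + 1)² + 25)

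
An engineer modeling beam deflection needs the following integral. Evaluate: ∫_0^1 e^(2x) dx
Antiderivative: (1/2)e^(2x)
Evaluate: (1/2)(e^2 - 1)

Answer: (e^2 - 1)/2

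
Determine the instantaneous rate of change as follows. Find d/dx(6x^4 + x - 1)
Power rule: d/dx(ax^n) = n·a·x^(n-1)
Term by term: 24·x^3 + 1

Answer: 24x^3 + 1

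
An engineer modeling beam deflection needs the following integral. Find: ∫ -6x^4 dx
Using power rule: ∫ -6x^4 dx = -6/5 x^5+C = (-6/5)x^5+C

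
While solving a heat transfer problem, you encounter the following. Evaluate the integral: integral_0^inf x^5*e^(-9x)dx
This is a Gamma integral. Substitute u = 9x (du = 9 dx):
integral_0^inf x^5*e^(-9x) dx = (1/9^6) integral_0^inf u^5*e^(-u) du
= Gamma(6)/9^6 = 5!/9^6 = 120/531441

Answer: 40/177147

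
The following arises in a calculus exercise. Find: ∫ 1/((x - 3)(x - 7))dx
Partial fractions: 1/((x-3)(x-7)) = A/(x-3)+B/(x-7)
A = -1/4, B = 1/4
∫ [-1/4· 1/(x-3)+1/4· 1/(x-7)] dx
= (1/4)[ln|x-7| - ln|x-3|]+C

Answer: (1/4)·ln|(x-7)/(x-3)|+C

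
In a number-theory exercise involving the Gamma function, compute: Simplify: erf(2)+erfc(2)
By definition erfc(x) = 1 - erf(x)
erf(2)+erfc(2) = erf(2)+1 - erf(2) = 1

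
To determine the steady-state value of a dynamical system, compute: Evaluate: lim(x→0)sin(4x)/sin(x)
sin(u) ≈ u for small u:
sin(4x)/sin(x) ≈ 4x/(x)=4/1

Answer: 4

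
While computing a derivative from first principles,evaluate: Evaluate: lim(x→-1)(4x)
Polynomial is continuous, so substitute x = -1:
4·(-1) = -4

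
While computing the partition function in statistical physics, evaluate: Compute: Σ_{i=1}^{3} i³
Using formula: Σ i^3 = [n(n+1)/2]² = [3·4/2]² = 36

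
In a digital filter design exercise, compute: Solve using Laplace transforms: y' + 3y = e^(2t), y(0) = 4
Take L: sY - 4+3Y=1/(s-2)
Y(s+3)=1/(s-2)+4
Y=1/((s-2)(s+3))+4/(s+3)
Partial fractions: 1/((s-2)(s+3))=(1/5)/(s-2) - (1/5)/(s+3)
So Y=(1/5)/(s-2)+(19/5)/(s+3)
Inverse Laplace transform (L^(-1){1/(s-2)}=e^(2t), L^(-1){1/(s+3)}=e^(-3t)):

Answer: y(t)=(1/5)·e^(2t)+(19/5)·e^(-3t)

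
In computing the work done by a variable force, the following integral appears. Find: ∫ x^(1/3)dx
Power rule: ∫ x^(1/3) dx=x^(4/3)/(4/3) + C

Answer: (3/4)·x^(4/3) + C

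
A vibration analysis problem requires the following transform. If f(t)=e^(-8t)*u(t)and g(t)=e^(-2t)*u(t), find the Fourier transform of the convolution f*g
By the convolution theorem: F{f*g} = F(omega)*G(omega)
F(omega) = 1/(8 + j*omega), G(omega) = 1/(2 + j*omega)
F{f*g} = 1/((8 + j*omega)(2 + j*omega))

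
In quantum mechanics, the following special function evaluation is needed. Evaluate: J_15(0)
J_n(0) = 0 for all n > 0 (Bessel function of first kind)
J_15(0) = 0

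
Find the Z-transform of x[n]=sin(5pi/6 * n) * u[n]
Z{sin(w0 * n) * u[n]} = z * sin(w0)/(z^2 - 2z * cos(w0) + 1)
With w0 = 5pi/6: X(z) = z * sin(5pi/6)/(z^2 - 2z * cos(5pi/6) + 1)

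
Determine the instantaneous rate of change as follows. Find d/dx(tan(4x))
Chain rule: d/dx[tan(u)]=sec²(u)·u' where u=4x
u'=4

Answer: 4·sec²(4x)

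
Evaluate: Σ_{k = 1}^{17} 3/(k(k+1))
Partial fractions: 3/(k(k+1)) = 3/k - 3/(k+1)
Telescoping sum: 3(1-1/18) = 3·17/18

Answer: 17/6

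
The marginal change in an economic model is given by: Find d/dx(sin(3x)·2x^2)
Product rule: (fg)'=f'g + fg'
f=sin(3x), f'=3·cos(3x)
g=2x^2, g'=4x

Answer: 6·cos(3x)·x^2 + 4·sin(3x)·x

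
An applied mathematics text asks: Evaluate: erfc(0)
erfc(x)=1 - erf(x); erfc(0)=1 - erf(0)=1 - 0=1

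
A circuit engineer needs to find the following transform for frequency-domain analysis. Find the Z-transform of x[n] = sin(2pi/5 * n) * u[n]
Z{sin(w0 * n) * u[n]} = z * sin(w0)/(z^2-2z * cos(w0)+1)
With w0 = 2pi/5: X(z) = z * sin(2pi/5)/(z^2-2z * cos(2pi/5)+1)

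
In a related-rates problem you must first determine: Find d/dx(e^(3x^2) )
Chain rule: d/dx[e^u]=e^u · u' where u=3x^2
u'=6x

Answer: 6x·e^(3x^2)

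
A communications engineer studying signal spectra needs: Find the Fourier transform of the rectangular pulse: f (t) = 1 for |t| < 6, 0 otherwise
F(omega) = integral from -6 to 6 of e^(-j * omega * t) dt
= 2 * sin(6 * omega)/omega = 12 * sinc(6 * omega/pi)

Answer: 2 * sin(6 * omega)/omega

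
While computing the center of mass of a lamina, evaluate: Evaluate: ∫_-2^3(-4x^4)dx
Step 1: Find antiderivative F(x)=(-4/5)x^5
Step 2: F(3) - F(-2)=-972/5 - (128/5)=-220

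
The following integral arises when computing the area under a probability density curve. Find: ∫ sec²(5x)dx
Since d/dx[tan(5x)] = 5sec²(5x), integral = tan(5x)/5+C

Answer: (1/5)tan(5x)+C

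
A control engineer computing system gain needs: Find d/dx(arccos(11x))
d/dx[arccos(u)] = -u'/√(1-u²), u = 11x, u' = 11

Answer: -11/√(1 - 121x²)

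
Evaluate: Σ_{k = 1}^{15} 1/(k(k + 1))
Partial fractions: 1/(k(k + 1)) = 1/k - 1/(k + 1)
Telescoping sum: 1(1 - 1/16) = 1·15/16

Answer: 15/16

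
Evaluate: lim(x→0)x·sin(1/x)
Squeeze theorem: -|x| ≤ x·sin(1/x) ≤ |x|
Since x → 0 as x → 0, by squeeze theorem the limit is 0

Answer: 0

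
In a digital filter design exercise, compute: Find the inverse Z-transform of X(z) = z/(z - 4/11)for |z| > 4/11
Standard pair: z/(z-a) <-> a^n*u[n] for causal signals
With a = 4/11: x[n] = (4/11)^n*u[n]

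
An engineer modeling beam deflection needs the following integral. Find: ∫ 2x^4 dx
Using power rule: ∫ 2x^4 dx=2/5 x^5 + C=(2/5)x^5 + C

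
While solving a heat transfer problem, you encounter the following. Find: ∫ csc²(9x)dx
Since d/dx[-cot(9x)]=9csc²(9x), integral=-cot(9x)/9 + C

Answer: (-1/9)cot(9x) + C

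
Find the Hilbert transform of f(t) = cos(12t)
The Hilbert transform shifts each frequency component by -pi/2.
H{cos(wt)} = sin(wt)
With w = 12: H{cos(12t)} = sin(12t)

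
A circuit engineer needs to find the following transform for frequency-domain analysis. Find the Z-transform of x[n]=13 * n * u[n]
Z{n*u[n]}=z/(z-1)^2
By linearity: Z{13*n*u[n]}=13z/(z-1)^2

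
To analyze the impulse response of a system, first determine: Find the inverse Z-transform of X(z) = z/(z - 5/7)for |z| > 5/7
Standard pair: z/(z-a) <-> a^n * u[n] for causal signals
With a=5/7: x[n]=(5/7)^n * u[n]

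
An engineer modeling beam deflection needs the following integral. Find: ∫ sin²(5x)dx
Using identity sin²(u) = (1 - cos(2u))/2:
∫ (1 - cos(10x))/2 dx = x/2 - sin(10x)/20+C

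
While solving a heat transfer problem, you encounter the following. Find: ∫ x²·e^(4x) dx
Integration by parts twice:
First: u = x², dv = e^(4x) dx => x²e^(4x)/4 - (2/4)∫ xe^(4x) dx
Second (∫ xe^(4x) dx): xe^(4x)/4 - e^(4x)/16
Combining: e^(4x)(x²/4-2x/16+2/64)+C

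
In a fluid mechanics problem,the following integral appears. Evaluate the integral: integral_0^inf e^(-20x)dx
integral_0^inf e^(-20x) dx=[-1/20*e^(-20x)]_0^inf
=0 - (-1/20)=1/20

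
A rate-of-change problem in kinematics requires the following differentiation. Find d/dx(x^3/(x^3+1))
Quotient rule: (f/g)'=(f'g - fg')/g²
f=x^3, f'=3x^2
g=x^3 + 1, g'=3x^2

Answer: (3x^2·(x^3 + 1) - 3x^5)/(x^3 + 1)²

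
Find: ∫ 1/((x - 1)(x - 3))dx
Partial fractions: 1/((x-1)(x-3)) = A/(x-1)+B/(x-3)
A = -1/2, B = 1/2
∫ [-1/2· 1/(x-1)+1/2· 1/(x-3)] dx
= (1/2)[ln|x-3| - ln|x-1|]+C

Answer: (1/2)·ln|(x-3)/(x-1)|+C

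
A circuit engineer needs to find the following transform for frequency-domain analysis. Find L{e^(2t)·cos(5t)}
First shifting: L{e^(at)f(t)}=F(s-a)
L{cos(5t)}=s/(s²+25)
Shift: (s-2)/((s-2)²+25)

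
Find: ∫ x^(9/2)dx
Power rule: ∫ x^(9/2) dx = x^(11/2)/(11/2)+C

Answer: (2/11)·x^(11/2)+C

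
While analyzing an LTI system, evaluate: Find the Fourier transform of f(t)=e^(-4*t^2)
The Fourier transform of a Gaussian e^(-a * t^2) is sqrt(pi/a) * e^(-omega^2/(4a)).
With a=4: F(omega)=sqrt(pi)/2 * e^(-omega^2/16)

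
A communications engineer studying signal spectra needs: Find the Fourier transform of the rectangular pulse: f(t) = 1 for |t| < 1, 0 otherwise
F(omega)=integral from -1 to 1 of e^(-j * omega * t) dt
=2 * sin(1 * omega)/omega=2 * sinc(1 * omega/pi)

Answer: 2 * sin(1 * omega)/omega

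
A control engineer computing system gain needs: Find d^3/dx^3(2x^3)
Apply power rule 3 times:
d^1: 6x^2
d^2: 12x
d^3: 12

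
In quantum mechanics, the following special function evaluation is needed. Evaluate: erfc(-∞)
erfc(x) = 1 - erf(x); erfc(-∞) = 1 - erf(-∞) = 1 - (-1) = 2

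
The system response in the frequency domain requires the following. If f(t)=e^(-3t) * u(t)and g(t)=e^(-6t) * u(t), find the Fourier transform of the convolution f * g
By the convolution theorem: F{f * g} = F(omega) * G(omega)
F(omega) = 1/(3 + j * omega), G(omega) = 1/(6 + j * omega)
F{f * g} = 1/((3 + j * omega)(6 + j * omega))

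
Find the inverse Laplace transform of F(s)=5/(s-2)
L^(-1){5/(s-a)}=c·e^(at)
Here a=2, c=5

Answer: 5e^(2t)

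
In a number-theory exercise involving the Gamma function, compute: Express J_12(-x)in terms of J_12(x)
For integer n: J_n(-x)=(-1)^n J_n(x)
With n=12: J_12(-x)=(-1)^12 J_12(x)=J_12(x)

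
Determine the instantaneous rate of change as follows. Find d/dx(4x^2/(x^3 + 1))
Quotient rule: (f/g)' = (f'g - fg')/g²
f = 4x^2, f' = 8x
g = x^3+1, g' = 3x^2

Answer: (8x·(x^3+1)-12x^4)/(x^3+1)²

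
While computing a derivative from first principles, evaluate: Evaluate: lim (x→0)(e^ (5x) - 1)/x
L'Hôpital (0/0): lim 5e^(5x)/1 = 5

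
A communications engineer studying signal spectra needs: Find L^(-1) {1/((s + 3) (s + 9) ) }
Partial fractions: 1/((s + 3)(s + 9)) = A/(s + 3) + B/(s + 9)
Cover-up: A = 1/(s + 9)|_{s = -3} = 1/6; B = 1/(s + 3)|_{s = -9} = -1/6
L^(-1) = (1/6)e^(-3t) - (1/6)e^(-9t)

Answer: (1/6)(e^(-3t) - e^(-9t))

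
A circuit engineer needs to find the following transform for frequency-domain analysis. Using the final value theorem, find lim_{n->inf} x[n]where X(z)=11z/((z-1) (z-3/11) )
Final value theorem: lim x[n]=lim_{z->1} (z-1) * X(z)
(z-1) * X(z)=11z/(z-3/11)
As z->1: 11/(1-3/11)=11/(8/11)=121/8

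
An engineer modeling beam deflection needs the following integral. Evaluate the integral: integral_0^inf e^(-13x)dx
integral_0^inf e^(-13x) dx=[-1/13 * e^(-13x)]_0^inf
=0 - (-1/13)=1/13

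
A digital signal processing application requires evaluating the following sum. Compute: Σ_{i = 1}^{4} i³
Using formula: Σ i^3 = [n(n+1)/2]² = [4·5/2]² = 100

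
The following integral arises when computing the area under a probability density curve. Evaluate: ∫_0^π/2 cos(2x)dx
Antiderivative: sin(2x)/2
Evaluate at bounds: [sin(2·π/2)/2] - [sin(2·0)/2]
=((0) - (0))/2=0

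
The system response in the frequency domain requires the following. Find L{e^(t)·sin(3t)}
First shifting: L{e^(at)f(t)}=F(s-a)
L{sin(3t)}=3/(s²+9)
Shift: 3/((s-1)²+9)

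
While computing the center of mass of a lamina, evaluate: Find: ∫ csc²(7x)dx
Since d/dx[-cot(7x)]=7csc²(7x), integral=-cot(7x)/7+C

Answer: (-1/7)cot(7x)+C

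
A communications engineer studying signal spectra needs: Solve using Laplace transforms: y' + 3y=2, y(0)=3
Take L of both sides: sY(s)-3+3Y(s)=2/s
Y(s)(s+3)=2/s+3
Y(s)=2/(s(s+3))+3/(s+3)
Partial fractions: 2/(s(s+3))=(2/3)/s - (2/3)/(s+3)
So Y(s)=(2/3)/s+(7/3)/(s+3)
Inverse transform (L^(-1){1/s}=1, L^(-1){1/(s+3)}=e^(-3t)):

Answer: y(t)=2/3+(7/3)·e^(-3t)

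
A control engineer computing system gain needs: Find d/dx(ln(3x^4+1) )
Chain rule: d/dx[ln(u)]=u'/u where u=3x^4+1
u'=12x^3

Answer: (12x^3)/(3x^4+1)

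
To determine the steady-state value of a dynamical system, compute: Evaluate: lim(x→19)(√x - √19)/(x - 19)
Multiply by conjugate (√x+√19)/(√x+√19):
=(x - 19)/((x - 19)(√x+√19))=1/(√x+√19)
As x → 19: 1/(2√19)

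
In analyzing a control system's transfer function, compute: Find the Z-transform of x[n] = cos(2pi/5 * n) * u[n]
Z{cos(w0 * n) * u[n]}=z(z - cos(w0))/(z^2 - 2z * cos(w0) + 1)
With w0=2pi/5: X(z)=z(z - cos(2pi/5))/(z^2 - 2z * cos(2pi/5) + 1)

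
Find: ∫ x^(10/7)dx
Power rule: ∫ x^(10/7) dx=x^(17/7)/(17/7) + C

Answer: (7/17)·x^(17/7) + C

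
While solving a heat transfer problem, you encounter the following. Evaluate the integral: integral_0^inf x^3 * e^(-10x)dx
This is a Gamma integral. Substitute u = 10x (du = 10 dx):
integral_0^inf x^3*e^(-10x) dx = (1/10^4) integral_0^inf u^3*e^(-u) du
= Gamma(4)/10^4 = 3!/10^4 = 6/10000

Answer: 3/5000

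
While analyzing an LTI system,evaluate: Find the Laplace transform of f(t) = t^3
L{t^n}=n!/s^(n + 1)
L{t^3}=3!/s^4=6/s^4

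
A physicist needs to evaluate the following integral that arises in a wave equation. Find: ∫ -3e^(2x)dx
Since d/dx[e^(2x)]=2e^(2x), we get -3/2 e^(2x)+C

Answer: (-3/2)e^(2x)+C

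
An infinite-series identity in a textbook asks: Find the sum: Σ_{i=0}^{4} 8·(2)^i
Geometric series: S=a(1 - r^n)/(1 - r)
a=8, r=2, n=5
S=8(1-32)/-1=248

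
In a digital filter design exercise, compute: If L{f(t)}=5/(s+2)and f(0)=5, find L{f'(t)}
L{f'(t)}=s·F(s) - f(0)=5s/(s+2)-5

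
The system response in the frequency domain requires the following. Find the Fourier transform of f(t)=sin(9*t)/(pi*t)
sin(W * t)/(pi * t)=(W/pi) * sinc(W * t/pi) is the impulse response of the ideal low-pass filter with cutoff W (here W=9).
Its Fourier transform is a rectangular function:
F(omega)=1 for |omega| < 9, 0 otherwise

Answer: rect(omega/18) [i.e., 1 for |omega| < 9, 0 otherwise]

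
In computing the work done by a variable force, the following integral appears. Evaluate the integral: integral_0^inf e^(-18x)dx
integral_0^inf e^(-18x) dx=[-1/18 * e^(-18x)]_0^inf
=0 - (-1/18)=1/18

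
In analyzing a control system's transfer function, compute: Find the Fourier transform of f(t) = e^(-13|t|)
Using the standard pair: F{e^(-a|t|)}=2a/(a^2 + omega^2)
With a=13: F(omega)=26/(169 + omega^2)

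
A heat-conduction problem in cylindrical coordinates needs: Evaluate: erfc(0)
erfc(x) = 1 - erf(x); erfc(0) = 1 - erf(0) = 1-0 = 1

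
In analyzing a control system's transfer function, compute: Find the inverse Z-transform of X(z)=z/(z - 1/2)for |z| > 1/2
Standard pair: z/(z-a) <-> a^n*u[n] for causal signals
With a = 1/2: x[n] = (1/2)^n*u[n]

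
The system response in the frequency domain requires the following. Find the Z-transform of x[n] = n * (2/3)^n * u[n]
Using the property Z{n * a^n * u[n]} = az/(z-a)^2
With a = 2/3: X(z) = (2/3)z/(z - 2/3)^2, |z| > 2/3

Answer: (2/3)z/(z - 2/3)^2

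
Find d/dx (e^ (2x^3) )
Chain rule: d/dx[e^u]=e^u · u' where u=2x^3
u'=6x^2

Answer: 6x^2·e^(2x^3)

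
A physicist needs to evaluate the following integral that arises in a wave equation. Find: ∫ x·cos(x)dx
By parts: u = x, dv = cos(x) dx
du = dx, v = sin(x)
= x·sin(x) + cos(x) + C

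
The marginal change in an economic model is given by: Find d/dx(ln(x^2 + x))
Chain rule: d/dx[ln(u)] = u'/u where u = x^2 + x
u' = 2x + 1

Answer: (2x + 1)/(x^2 + x)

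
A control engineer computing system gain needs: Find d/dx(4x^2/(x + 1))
Quotient rule: (f/g)' = (f'g - fg')/g²
f = 4x^2, f' = 8x
g = x + 1, g' = 1

Answer: (8x·(x + 1) - 4x^2)/(x + 1)²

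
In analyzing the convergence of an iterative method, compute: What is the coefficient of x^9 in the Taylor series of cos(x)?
cos(x) has only even powers. Coefficient of x^9 = 0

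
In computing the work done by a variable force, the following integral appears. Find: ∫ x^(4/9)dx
Power rule: ∫ x^(4/9) dx=x^(13/9)/(13/9) + C

Answer: (9/13)·x^(13/9) + C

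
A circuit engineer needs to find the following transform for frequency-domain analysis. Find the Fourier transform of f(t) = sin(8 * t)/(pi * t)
sin(W*t)/(pi*t) = (W/pi)*sinc(W*t/pi) is the impulse response of the ideal low-pass filter with cutoff W (here W = 8).
Its Fourier transform is a rectangular function:
F(omega) = 1 for |omega| < 8, 0 otherwise

Answer: rect(omega/16) [i.e., 1 for |omega| < 8, 0 otherwise]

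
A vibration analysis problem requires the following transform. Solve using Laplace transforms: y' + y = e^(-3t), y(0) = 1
Take L: sY - 1+Y = 1/(s+3)
Y(s+1) = 1/(s+3)+1
Y = 1/((s+3)(s+1))+1/(s+1)
Partial fractions: 1/((s+3)(s+1)) = -(1/2)/(s+3)+(1/2)/(s+1)
So Y = -(1/2)/(s+3)+(3/2)/(s+1)
Inverse Laplace transform (L^(-1){1/(s+3)} = e^(-3t), L^(-1){1/(s+1)} = e^(-t)):

Answer: y(t) = (-1/2)·e^(-3t)+(3/2)·e^(-t)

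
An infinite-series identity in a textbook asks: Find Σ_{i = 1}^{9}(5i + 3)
= 5·Σ i+3·9 = 5·45+27 = 252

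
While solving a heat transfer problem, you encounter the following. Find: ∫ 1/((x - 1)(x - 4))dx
Partial fractions: 1/((x-1)(x-4)) = A/(x-1)+B/(x-4)
A = -1/3, B = 1/3
∫ [-1/3· 1/(x-1)+1/3· 1/(x-4)] dx
= (1/3)[ln|x-4| - ln|x-1|]+C

Answer: (1/3)·ln|(x-4)/(x-1)|+C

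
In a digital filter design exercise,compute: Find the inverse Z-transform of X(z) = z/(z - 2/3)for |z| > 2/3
Standard pair: z/(z-a) <-> a^n * u[n] for causal signals
With a=2/3: x[n]=(2/3)^n * u[n]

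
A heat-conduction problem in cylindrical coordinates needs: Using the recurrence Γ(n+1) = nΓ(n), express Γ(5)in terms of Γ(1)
Γ(5) = 4Γ(4) = 4·3Γ(3) = ... = 4!·Γ(1) = 24·Γ(1)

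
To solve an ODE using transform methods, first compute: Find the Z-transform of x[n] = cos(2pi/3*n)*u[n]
Z{cos(w0 * n) * u[n]} = z(z - cos(w0))/(z^2 - 2z * cos(w0) + 1)
With w0 = 2pi/3: X(z) = z(z - cos(2pi/3))/(z^2 - 2z * cos(2pi/3) + 1)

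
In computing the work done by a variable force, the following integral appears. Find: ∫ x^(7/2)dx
Power rule: ∫ x^(7/2) dx = x^(9/2)/(9/2)+C

Answer: (2/9)·x^(9/2)+C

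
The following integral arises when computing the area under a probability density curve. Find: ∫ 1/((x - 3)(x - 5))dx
Partial fractions: 1/((x-3)(x-5))=A/(x-3)+B/(x-5)
A=-1/2, B=1/2
∫ [-1/2· 1/(x-3)+1/2· 1/(x-5)] dx
=(1/2)[ln|x-5| - ln|x-3|]+C

Answer: (1/2)·ln|(x-5)/(x-3)|+C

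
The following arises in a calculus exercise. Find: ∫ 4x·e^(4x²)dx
Let u = 4x², du = 8x dx
∫ (1/2)e^u du = e^u/2+C

Answer: e^(4x²)/2+C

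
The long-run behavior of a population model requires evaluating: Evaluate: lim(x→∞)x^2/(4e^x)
Apply L'Hôpital 2 times (∞/∞ each time):
Eventually get 2!/(4e^x) → 0

Answer: 0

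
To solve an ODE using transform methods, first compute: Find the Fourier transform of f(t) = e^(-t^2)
The Fourier transform of a Gaussian e^(-t^2) is sqrt(pi)*e^(-omega^2/4).
With a = 1: F(omega) = sqrt(pi)*e^(-omega^2/4)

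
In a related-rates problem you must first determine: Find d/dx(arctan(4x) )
d/dx[arctan(u)]=u'/(1+u²), u=4x, u'=4

Answer: 4/(1+16x²)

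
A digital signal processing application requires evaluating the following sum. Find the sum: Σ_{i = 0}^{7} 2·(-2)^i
Geometric series: S=a(1 - r^n)/(1 - r)
a=2, r=-2, n=8
S=2(1 - 256)/3=-170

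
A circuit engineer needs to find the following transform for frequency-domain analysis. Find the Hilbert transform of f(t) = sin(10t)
The Hilbert transform shifts each frequency component by -pi/2.
H{sin(wt)} = -cos(wt)
With w = 10: H{sin(10t)} = -cos(10t)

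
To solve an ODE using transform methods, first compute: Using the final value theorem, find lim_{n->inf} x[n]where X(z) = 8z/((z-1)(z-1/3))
Final value theorem: lim x[n] = lim_{z->1} (z-1) * X(z)
(z-1) * X(z) = 8z/(z-1/3)
As z->1: 8/(1-1/3) = 8/(2/3) = 12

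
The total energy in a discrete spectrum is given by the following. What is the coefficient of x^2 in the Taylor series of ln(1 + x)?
ln(1+x)=Σ (-1)^(n+1) x^n/n
Coefficient of x^2=(-1)^3/2=-1/2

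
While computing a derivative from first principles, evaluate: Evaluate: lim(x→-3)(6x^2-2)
Polynomial is continuous, so substitute x=-3:
6·(-3)^2-2=52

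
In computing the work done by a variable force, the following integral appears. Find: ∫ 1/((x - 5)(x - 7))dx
Partial fractions: 1/((x-5)(x-7))=A/(x-5) + B/(x-7)
A=-1/2, B=1/2
∫ [-1/2· 1/(x-5) + 1/2· 1/(x-7)] dx
=(1/2)[ln|x-7| - ln|x-5|] + C

Answer: (1/2)·ln|(x-7)/(x-5)| + C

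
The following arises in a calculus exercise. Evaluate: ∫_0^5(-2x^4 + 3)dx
Step 1: Find antiderivative F(x) = (-2/5)x^5 + 3x
Step 2: F(5) - F(0) = -1235 - (0) = -1235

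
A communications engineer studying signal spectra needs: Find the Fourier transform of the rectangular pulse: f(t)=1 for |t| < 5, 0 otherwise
F(omega) = integral from -5 to 5 of e^(-j * omega * t) dt
= 2 * sin(5 * omega)/omega = 10 * sinc(5 * omega/pi)

Answer: 2 * sin(5 * omega)/omega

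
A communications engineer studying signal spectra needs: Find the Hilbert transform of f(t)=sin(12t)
The Hilbert transform shifts each frequency component by -pi/2.
H{sin(wt)} = -cos(wt)
With w = 12: H{sin(12t)} = -cos(12t)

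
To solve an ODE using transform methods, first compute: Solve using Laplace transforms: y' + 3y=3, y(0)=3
Take L of both sides: sY(s)-3+3Y(s) = 3/s
Y(s)(s+3) = 3/s+3
Y(s) = 3/(s(s+3))+3/(s+3)
Partial fractions: 3/(s(s+3)) = 1/s - 1/(s+3)
So Y(s) = 1/s+2/(s+3)
Inverse transform (L^(-1){1/s} = 1, L^(-1){1/(s+3)} = e^(-3t)):

Answer: y(t) = 1+2·e^(-3t)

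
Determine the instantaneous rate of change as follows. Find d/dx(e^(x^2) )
Chain rule: d/dx[e^u]=e^u · u' where u=x^2
u'=2x

Answer: 2x·e^(x^2)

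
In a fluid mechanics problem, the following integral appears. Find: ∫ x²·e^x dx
Integration by parts twice:
First: u = x², dv = e^x dx => x²e^x - 2∫ xe^x dx
Second: u = x, dv = e^x dx => xe^x - e^x
Combining: x²e^x - 2xe^x+2e^x+C

Answer: e^x(x² - 2x+2)+C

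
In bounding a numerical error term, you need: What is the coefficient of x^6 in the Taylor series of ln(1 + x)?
ln(1 + x)=Σ (-1)^(n + 1) x^n/n
Coefficient of x^6=(-1)^7/6=-1/6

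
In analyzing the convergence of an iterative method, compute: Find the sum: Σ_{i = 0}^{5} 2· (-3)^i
Geometric series: S=a(1 - r^n)/(1 - r)
a=2, r=-3, n=6
S=2(1-729)/4=-364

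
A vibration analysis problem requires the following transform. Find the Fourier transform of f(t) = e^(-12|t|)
Using the standard pair: F{e^(-a|t|)}=2a/(a^2 + omega^2)
With a=12: F(omega)=24/(144 + omega^2)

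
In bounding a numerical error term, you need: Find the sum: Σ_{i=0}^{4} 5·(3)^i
Geometric series: S=a(1 - r^n)/(1 - r)
a=5, r=3, n=5
S=5(1 - 243)/-2=605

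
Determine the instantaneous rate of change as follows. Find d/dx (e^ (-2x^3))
Chain rule: d/dx[e^u]=e^u · u' where u=-2x^3
u'=-6x^2

Answer: -6x^2·e^(-2x^3)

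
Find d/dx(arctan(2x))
d/dx[arctan(u)] = u'/(1 + u²), u = 2x, u' = 2

Answer: 2/(1 + 4x²)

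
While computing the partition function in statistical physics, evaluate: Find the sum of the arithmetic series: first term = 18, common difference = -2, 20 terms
Last term: a_n=18+(20-1)·-2=-20
Sum=n(a_1+a_n)/2=20(18+(-20))/2=-20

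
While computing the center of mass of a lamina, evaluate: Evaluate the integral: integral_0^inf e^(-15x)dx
integral_0^inf e^(-15x) dx = [-1/15 * e^(-15x)]_0^inf
= 0 - (-1/15) = 1/15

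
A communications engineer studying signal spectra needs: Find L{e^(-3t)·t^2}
First shifting: L{e^(at)f(t)}=F(s-a)
L{t^2}=2/s^3
Shift s → s + 3: 2/(s + 3)^3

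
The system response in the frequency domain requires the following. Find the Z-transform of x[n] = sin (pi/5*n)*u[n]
Z{sin(w0*n)*u[n]} = z*sin(w0)/(z^2 - 2z*cos(w0) + 1)
With w0 = pi/5: X(z) = z*sin(pi/5)/(z^2 - 2z*cos(pi/5) + 1)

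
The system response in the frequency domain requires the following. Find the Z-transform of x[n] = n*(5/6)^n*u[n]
Using the property Z{n*a^n*u[n]} = az/(z-a)^2
With a = 5/6: X(z) = (5/6)z/(z - 5/6)^2, |z| > 5/6

Answer: (5/6)z/(z - 5/6)^2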